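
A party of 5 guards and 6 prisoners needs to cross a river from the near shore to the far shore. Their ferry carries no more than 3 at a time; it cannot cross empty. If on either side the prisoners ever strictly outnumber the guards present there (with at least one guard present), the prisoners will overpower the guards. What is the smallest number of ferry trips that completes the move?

The prisoners already outnumber the guards at the near shore before anyone moves, so the starting position itself is disallowed.

impossible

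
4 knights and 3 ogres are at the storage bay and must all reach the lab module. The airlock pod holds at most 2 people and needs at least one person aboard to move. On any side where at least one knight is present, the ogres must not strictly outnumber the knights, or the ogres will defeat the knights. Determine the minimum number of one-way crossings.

11

Counting alone: each trip to the lab module takes at most 2 across and each return brings at least 1 back, so after t trips out (and t−1 returns) at most 2t − (t−1) of the 7 are across; that first reaches 7 at t = 6, so at least 11 crossings are needed.
The plan below uses exactly 11 crossings, so it is optimal:
1. 2 ogres → the lab module.  (the storage bay: 4K 1O; the lab module: 0K 2O)
2. 1 ogre ← the storage bay.  (the storage bay: 4K 2O; the lab module: 0K 1O)
3. 2 ogres → the lab module.  (the storage bay: 4K 0O; the lab module: 0K 3O)
4. 1 ogre ← the storage bay.  (the storage bay: 4K 1O; the lab module: 0K 2O)
5. 2 knights → the lab module.  (the storage bay: 2K 1O; the lab module: 2K 2O)
6. 1 ogre ← the storage bay.  (the storage bay: 2K 2O; the lab module: 2K 1O)
7. 1 knight and 1 ogre → the lab module.  (the storage bay: 1K 1O; the lab module: 3K 2O)
8. 1 knight ← the storage bay.  (the storage bay: 2K 1O; the lab module: 2K 2O)
9. 1 knight and 1 ogre → the lab module.  (the storage bay: 1K 0O; the lab module: 3K 3O)
10. 1 ogre ← the storage bay.  (the storage bay: 1K 1O; the lab module: 3K 2O)
11. 1 knight and 1 ogre → the lab module.  (the storage bay: 0K 0O; the lab module: 4K 3O)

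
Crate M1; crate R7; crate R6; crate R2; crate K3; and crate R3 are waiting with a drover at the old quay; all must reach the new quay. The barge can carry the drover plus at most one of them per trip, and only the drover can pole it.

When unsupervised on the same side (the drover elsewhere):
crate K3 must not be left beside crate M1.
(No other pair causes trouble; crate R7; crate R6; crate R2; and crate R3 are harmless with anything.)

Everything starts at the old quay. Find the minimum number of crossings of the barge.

Counting alone: the drover can take at most 1 across per trip to the new quay, so moving all 6 needs at least 6 loaded trips out, with a return between consecutive ones — at least 11 crossings.
The plan below uses exactly 11 crossings, so it is optimal:
1. Drover goes to the new quay with crate M1.
2. Drover goes back to the old quay alone.
3. Drover goes to the new quay with crate R7.
4. Drover goes back to the old quay alone.
5. Drover goes to the new quay with crate R6.
6. Drover goes back to the old quay alone.
7. Drover goes to the new quay with crate R2.
8. Drover goes back to the old quay alone.
9. Drover goes to the new quay with crate R3.
10. Drover goes back to the old quay alone.
11. Drover goes to the new quay with crate K3.

11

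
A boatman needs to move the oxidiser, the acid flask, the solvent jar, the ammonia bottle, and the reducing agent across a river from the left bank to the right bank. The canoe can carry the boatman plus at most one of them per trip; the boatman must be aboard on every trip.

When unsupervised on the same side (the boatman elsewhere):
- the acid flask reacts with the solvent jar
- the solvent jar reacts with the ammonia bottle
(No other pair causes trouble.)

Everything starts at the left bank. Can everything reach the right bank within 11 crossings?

Yes — this plan uses 11 crossings (≤ 11):
1. Boatman goes to the right bank with the solvent jar.
2. Boatman goes back to the left bank alone.
3. Boatman goes to the right bank with the oxidiser.
4. Boatman goes back to the left bank alone.
5. Boatman goes to the right bank with the acid flask.
6. Boatman goes back to the left bank with the solvent jar.
7. Boatman goes to the right bank with the ammonia bottle.
8. Boatman goes back to the left bank alone.
9. Boatman goes to the right bank with the reducing agent.
10. Boatman goes back to the left bank alone.
11. Boatman goes to the right bank with the solvent jar.

Yes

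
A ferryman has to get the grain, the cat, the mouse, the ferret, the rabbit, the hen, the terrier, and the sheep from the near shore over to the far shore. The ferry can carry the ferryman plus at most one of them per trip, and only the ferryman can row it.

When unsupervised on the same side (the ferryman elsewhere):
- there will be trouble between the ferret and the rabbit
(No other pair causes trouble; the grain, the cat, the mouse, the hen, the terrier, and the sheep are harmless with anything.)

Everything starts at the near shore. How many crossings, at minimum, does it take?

Counting alone: the ferryman can take at most 1 across per trip to the far shore, so moving all 8 needs at least 8 loaded trips out, with a return between consecutive ones — at least 15 crossings.
The plan below uses exactly 15 crossings, so it is optimal:
1. Ferryman goes to the far shore with the ferret.  [the near shore: the cat, the grain, the hen, the mouse, the rabbit, the sheep, the terrier | the far shore: the ferret]
2. Ferryman goes back to the near shore alone.  [the near shore: the cat, the grain, the hen, the mouse, the rabbit, the sheep, the terrier | the far shore: the ferret]
3. Ferryman goes to the far shore with the grain.  [the near shore: the cat, the hen, the mouse, the rabbit, the sheep, the terrier | the far shore: the ferret, the grain]
4. Ferryman goes back to the near shore alone.  [the near shore: the cat, the hen, the mouse, the rabbit, the sheep, the terrier | the far shore: the ferret, the grain]
5. Ferryman goes to the far shore with the cat.  [the near shore: the hen, the mouse, the rabbit, the sheep, the terrier | the far shore: the cat, the ferret, the grain]
6. Ferryman goes back to the near shore alone.  [the near shore: the hen, the mouse, the rabbit, the sheep, the terrier | the far shore: the cat, the ferret, the grain]
7. Ferryman goes to the far shore with the mouse.  [the near shore: the hen, the rabbit, the sheep, the terrier | the far shore: the cat, the ferret, the grain, the mouse]
8. Ferryman goes back to the near shore alone.  [the near shore: the hen, the rabbit, the sheep, the terrier | the far shore: the cat, the ferret, the grain, the mouse]
9. Ferryman goes to the far shore with the hen.  [the near shore: the rabbit, the sheep, the terrier | the far shore: the cat, the ferret, the grain, the hen, the mouse]
10. Ferryman goes back to the near shore alone.  [the near shore: the rabbit, the sheep, the terrier | the far shore: the cat, the ferret, the grain, the hen, the mouse]
11. Ferryman goes to the far shore with the terrier.  [the near shore: the rabbit, the sheep | the far shore: the cat, the ferret, the grain, the hen, the mouse, the terrier]
12. Ferryman goes back to the near shore alone.  [the near shore: the rabbit, the sheep | the far shore: the cat, the ferret, the grain, the hen, the mouse, the terrier]
13. Ferryman goes to the far shore with the sheep.  [the near shore: the rabbit | the far shore: the cat, the ferret, the grain, the hen, the mouse, the sheep, the terrier]
14. Ferryman goes back to the near shore alone.  [the near shore: the rabbit | the far shore: the cat, the ferret, the grain, the hen, the mouse, the sheep, the terrier]
15. Ferryman goes to the far shore with the rabbit.  [the near shore: — | the far shore: the cat, the ferret, the grain, the hen, the mouse, the rabbit, the sheep, the terrier]

15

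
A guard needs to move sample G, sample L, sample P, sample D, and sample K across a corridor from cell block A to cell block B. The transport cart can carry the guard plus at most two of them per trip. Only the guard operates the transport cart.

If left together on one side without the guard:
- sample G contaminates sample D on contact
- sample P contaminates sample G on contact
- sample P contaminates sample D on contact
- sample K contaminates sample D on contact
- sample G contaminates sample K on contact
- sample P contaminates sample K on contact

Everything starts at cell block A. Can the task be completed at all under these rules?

No

Whatever the first load, the items left behind include a forbidden pair without the guard. No opening move is safe, so no plan exists.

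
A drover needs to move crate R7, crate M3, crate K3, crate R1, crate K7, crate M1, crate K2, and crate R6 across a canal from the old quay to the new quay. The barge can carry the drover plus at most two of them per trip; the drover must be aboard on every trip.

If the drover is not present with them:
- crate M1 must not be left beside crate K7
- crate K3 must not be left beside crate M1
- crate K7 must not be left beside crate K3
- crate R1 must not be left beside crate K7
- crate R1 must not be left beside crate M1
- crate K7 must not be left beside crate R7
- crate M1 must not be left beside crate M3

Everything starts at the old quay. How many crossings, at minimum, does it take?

13

Counting alone: the drover can take at most 2 across per trip to the new quay, so moving all 8 needs at least 4 loaded trips out, with a return between consecutive ones — at least 7 crossings.
The safety rule pushes this higher. Following every safe sequence of crossings, the most of the 8 that can be at the new quay as the barge arrives there on crossings 7, 9, 11 is 5, 6, 7 respectively — never all 8.
So no plan with fewer than 13 crossings exists, and this one achieves 13:
1. Drover goes to the new quay with crate K7 and crate M1.  [the old quay: crate K2, crate K3, crate M3, crate R1, crate R6, crate R7 | the new quay: crate K7, crate M1]
2. Drover goes back to the old quay with crate K7.  [the old quay: crate K2, crate K3, crate K7, crate M3, crate R1, crate R6, crate R7 | the new quay: crate M1]
3. Drover goes to the new quay with crate K7 and crate R7.  [the old quay: crate K2, crate K3, crate M3, crate R1, crate R6 | the new quay: crate K7, crate M1, crate R7]
4. Drover goes back to the old quay with crate K7.  [the old quay: crate K2, crate K3, crate K7, crate M3, crate R1, crate R6 | the new quay: crate M1, crate R7]
5. Drover goes to the new quay with crate K3 and crate R1.  [the old quay: crate K2, crate K7, crate M3, crate R6 | the new quay: crate K3, crate M1, crate R1, crate R7]
6. Drover goes back to the old quay with crate M1.  [the old quay: crate K2, crate K7, crate M1, crate M3, crate R6 | the new quay: crate K3, crate R1, crate R7]
7. Drover goes to the new quay with crate K7 and crate M3.  [the old quay: crate K2, crate M1, crate R6 | the new quay: crate K3, crate K7, crate M3, crate R1, crate R7]
8. Drover goes back to the old quay with crate K7.  [the old quay: crate K2, crate K7, crate M1, crate R6 | the new quay: crate K3, crate M3, crate R1, crate R7]
9. Drover goes to the new quay with crate K2 and crate K7.  [the old quay: crate M1, crate R6 | the new quay: crate K2, crate K3, crate K7, crate M3, crate R1, crate R7]
10. Drover goes back to the old quay with crate K7.  [the old quay: crate K7, crate M1, crate R6 | the new quay: crate K2, crate K3, crate M3, crate R1, crate R7]
11. Drover goes to the new quay with crate K7 and crate R6.  [the old quay: crate M1 | the new quay: crate K2, crate K3, crate K7, crate M3, crate R1, crate R6, crate R7]
12. Drover goes back to the old quay with crate K7.  [the old quay: crate K7, crate M1 | the new quay: crate K2, crate K3, crate M3, crate R1, crate R6, crate R7]
13. Drover goes to the new quay with crate K7 and crate M1.  [the old quay: — | the new quay: crate K2, crate K3, crate K7, crate M1, crate M3, crate R1, crate R6, crate R7]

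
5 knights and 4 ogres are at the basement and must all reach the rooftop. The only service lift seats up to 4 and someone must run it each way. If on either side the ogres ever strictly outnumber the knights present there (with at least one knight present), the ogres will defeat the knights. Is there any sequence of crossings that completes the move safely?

1. 3 ogres → the rooftop.  (the basement: 5K 1O; the rooftop: 0K 3O)
2. 1 ogre ← the basement.  (the basement: 5K 2O; the rooftop: 0K 2O)
3. 3 knights and 1 ogre → the rooftop.  (the basement: 2K 1O; the rooftop: 3K 3O)
4. 1 ogre ← the basement.  (the basement: 2K 2O; the rooftop: 3K 2O)
5. 2 knights and 2 ogres → the rooftop.  (the basement: 0K 0O; the rooftop: 5K 4O)

Yes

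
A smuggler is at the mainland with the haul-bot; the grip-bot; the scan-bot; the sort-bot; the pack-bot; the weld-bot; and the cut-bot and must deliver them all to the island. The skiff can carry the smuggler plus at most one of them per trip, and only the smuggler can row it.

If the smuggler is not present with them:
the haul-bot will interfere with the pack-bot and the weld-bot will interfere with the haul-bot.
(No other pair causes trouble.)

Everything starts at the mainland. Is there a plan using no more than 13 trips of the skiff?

Counting alone: the smuggler can take at most 1 across per trip to the island, so moving all 7 needs at least 7 loaded trips out, with a return between consecutive ones — at least 13 crossings.
The safety rule pushes this higher. Following every safe sequence of crossings, the most of the 7 that can be at the island as the skiff arrives there on crossing 13 is 6 — never all 7.
So the move cannot be finished within 13 crossings. (The shortest complete plan takes 15:)
1. Smuggler goes to the island with the haul-bot.
2. Smuggler goes back to the mainland alone.
3. Smuggler goes to the island with the grip-bot.
4. Smuggler goes back to the mainland alone.
5. Smuggler goes to the island with the scan-bot.
6. Smuggler goes back to the mainland alone.
7. Smuggler goes to the island with the sort-bot.
8. Smuggler goes back to the mainland alone.
9. Smuggler goes to the island with the pack-bot.
10. Smuggler goes back to the mainland with the haul-bot.
11. Smuggler goes to the island with the weld-bot.
12. Smuggler goes back to the mainland alone.
13. Smuggler goes to the island with the cut-bot.
14. Smuggler goes back to the mainland alone.
15. Smuggler goes to the island with the haul-bot.

No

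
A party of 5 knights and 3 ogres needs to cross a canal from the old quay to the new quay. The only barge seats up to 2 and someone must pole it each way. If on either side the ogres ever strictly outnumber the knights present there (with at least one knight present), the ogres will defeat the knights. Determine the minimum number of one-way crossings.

Counting alone: each trip to the new quay takes at most 2 across and each return brings at least 1 back, so after t trips out (and t−1 returns) at most 2t − (t−1) of the 8 are across; that first reaches 8 at t = 7, so at least 13 crossings are needed.
The plan below uses exactly 13 crossings, so it is optimal:
1. 2 ogres → the new quay.  (the old quay: 5K 1O; the new quay: 0K 2O)
2. 1 ogre ← the old quay.  (the old quay: 5K 2O; the new quay: 0K 1O)
3. 2 ogres → the new quay.  (the old quay: 5K 0O; the new quay: 0K 3O)
4. 1 ogre ← the old quay.  (the old quay: 5K 1O; the new quay: 0K 2O)
5. 2 knights → the new quay.  (the old quay: 3K 1O; the new quay: 2K 2O)
6. 1 ogre ← the old quay.  (the old quay: 3K 2O; the new quay: 2K 1O)
7. 1 knight and 1 ogre → the new quay.  (the old quay: 2K 1O; the new quay: 3K 2O)
8. 1 ogre ← the old quay.  (the old quay: 2K 2O; the new quay: 3K 1O)
9. 2 ogres → the new quay.  (the old quay: 2K 0O; the new quay: 3K 3O)
10. 1 ogre ← the old quay.  (the old quay: 2K 1O; the new quay: 3K 2O)
11. 1 knight and 1 ogre → the new quay.  (the old quay: 1K 0O; the new quay: 4K 3O)
12. 1 ogre ← the old quay.  (the old quay: 1K 1O; the new quay: 4K 2O)
13. 1 knight and 1 ogre → the new quay.  (the old quay: 0K 0O; the new quay: 5K 3O)

13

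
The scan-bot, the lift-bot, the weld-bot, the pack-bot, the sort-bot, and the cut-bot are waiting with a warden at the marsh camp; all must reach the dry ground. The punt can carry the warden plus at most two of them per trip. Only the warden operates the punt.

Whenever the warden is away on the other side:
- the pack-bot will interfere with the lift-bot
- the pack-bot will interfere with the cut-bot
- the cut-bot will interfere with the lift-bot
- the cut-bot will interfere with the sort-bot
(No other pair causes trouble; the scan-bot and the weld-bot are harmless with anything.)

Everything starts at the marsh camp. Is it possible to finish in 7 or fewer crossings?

Counting alone: the warden can take at most 2 across per trip to the dry ground, so moving all 6 needs at least 3 loaded trips out, with a return between consecutive ones — at least 5 crossings.
The safety rule pushes this higher. Following every safe sequence of crossings, the most of the 6 that can be at the dry ground as the punt arrives there on crossings 5, 7 is 4, 5 respectively — never all 6.
So the move cannot be finished within 7 crossings. (The shortest complete plan takes 9:)
1. Warden goes to the dry ground with the cut-bot and the lift-bot.  [the marsh camp: the pack-bot, the scan-bot, the sort-bot, the weld-bot | the dry ground: the cut-bot, the lift-bot]
2. Warden goes back to the marsh camp with the lift-bot.  [the marsh camp: the lift-bot, the pack-bot, the scan-bot, the sort-bot, the weld-bot | the dry ground: the cut-bot]
3. Warden goes to the dry ground with the lift-bot and the scan-bot.  [the marsh camp: the pack-bot, the sort-bot, the weld-bot | the dry ground: the cut-bot, the lift-bot, the scan-bot]
4. Warden goes back to the marsh camp with the lift-bot.  [the marsh camp: the lift-bot, the pack-bot, the sort-bot, the weld-bot | the dry ground: the cut-bot, the scan-bot]
5. Warden goes to the dry ground with the lift-bot and the weld-bot.  [the marsh camp: the pack-bot, the sort-bot | the dry ground: the cut-bot, the lift-bot, the scan-bot, the weld-bot]
6. Warden goes back to the marsh camp with the lift-bot.  [the marsh camp: the lift-bot, the pack-bot, the sort-bot | the dry ground: the cut-bot, the scan-bot, the weld-bot]
7. Warden goes to the dry ground with the lift-bot and the sort-bot.  [the marsh camp: the pack-bot | the dry ground: the cut-bot, the lift-bot, the scan-bot, the sort-bot, the weld-bot]
8. Warden goes back to the marsh camp with the cut-bot.  [the marsh camp: the cut-bot, the pack-bot | the dry ground: the lift-bot, the scan-bot, the sort-bot, the weld-bot]
9. Warden goes to the dry ground with the cut-bot and the pack-bot.  [the marsh camp: — | the dry ground: the cut-bot, the lift-bot, the pack-bot, the scan-bot, the sort-bot, the weld-bot]

No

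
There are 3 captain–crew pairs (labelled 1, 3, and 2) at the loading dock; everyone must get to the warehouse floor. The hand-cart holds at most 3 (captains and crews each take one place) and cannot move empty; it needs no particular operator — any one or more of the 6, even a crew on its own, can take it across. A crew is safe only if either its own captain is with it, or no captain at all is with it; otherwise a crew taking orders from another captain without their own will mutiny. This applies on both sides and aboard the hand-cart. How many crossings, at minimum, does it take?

5

Counting alone: each trip to the warehouse floor takes at most 3 across and each return brings at least 1 back, so after t trips out (and t−1 returns) at most 3t − (t−1) of the 6 are across; that first reaches 6 at t = 3, so at least 5 crossings are needed.
The plan below uses exactly 5 crossings, so it is optimal:
1. captain 1 and crew 1 cross → the warehouse floor.
2. captain 1 crosses ← the loading dock.
3. captain 1, captain 2, and captain 3 cross → the warehouse floor.
4. crew 1 crosses ← the loading dock.
5. crew 1, crew 2, and crew 3 cross → the warehouse floor.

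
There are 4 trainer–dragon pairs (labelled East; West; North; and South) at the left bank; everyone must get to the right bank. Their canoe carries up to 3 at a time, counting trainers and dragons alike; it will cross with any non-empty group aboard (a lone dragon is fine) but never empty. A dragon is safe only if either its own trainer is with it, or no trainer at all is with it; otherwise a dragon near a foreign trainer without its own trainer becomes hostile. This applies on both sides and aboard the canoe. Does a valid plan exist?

1. dragon East and trainer East cross → the right bank.
2. trainer East crosses ← the left bank.
3. dragon West, trainer East, and trainer West cross → the right bank.
4. dragon East and trainer East cross ← the left bank.
5. trainer East, trainer North, and trainer South cross → the right bank.
6. dragon West crosses ← the left bank.
7. dragon East and dragon West cross → the right bank.
8. dragon East crosses ← the left bank.
9. dragon East, dragon North, and dragon South cross → the right bank.

Yes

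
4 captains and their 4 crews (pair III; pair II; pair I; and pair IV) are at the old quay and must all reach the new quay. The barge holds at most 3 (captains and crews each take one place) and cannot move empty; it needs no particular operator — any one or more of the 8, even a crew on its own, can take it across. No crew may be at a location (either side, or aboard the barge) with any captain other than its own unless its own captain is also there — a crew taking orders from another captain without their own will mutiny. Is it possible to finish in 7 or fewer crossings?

Counting alone: each trip to the new quay takes at most 3 across and each return brings at least 1 back, so after t trips out (and t−1 returns) at most 3t − (t−1) of the 8 are across; that first reaches 8 at t = 4, so at least 7 crossings are needed.
The safety rule pushes this higher. Following every safe sequence of crossings, the most of the 8 that can be at the new quay as the barge arrives there on crossing 7 is 7 — never all 8.
So the move cannot be finished within 7 crossings. (The shortest complete plan takes 9:)
1. captain III and crew III cross → the new quay.
2. captain III crosses ← the old quay.
3. captain II, captain III, and crew II cross → the new quay.
4. captain III and crew III cross ← the old quay.
5. captain I, captain III, and captain IV cross → the new quay.
6. crew II crosses ← the old quay.
7. crew II and crew III cross → the new quay.
8. crew III crosses ← the old quay.
9. crew I, crew III, and crew IV cross → the new quay.

No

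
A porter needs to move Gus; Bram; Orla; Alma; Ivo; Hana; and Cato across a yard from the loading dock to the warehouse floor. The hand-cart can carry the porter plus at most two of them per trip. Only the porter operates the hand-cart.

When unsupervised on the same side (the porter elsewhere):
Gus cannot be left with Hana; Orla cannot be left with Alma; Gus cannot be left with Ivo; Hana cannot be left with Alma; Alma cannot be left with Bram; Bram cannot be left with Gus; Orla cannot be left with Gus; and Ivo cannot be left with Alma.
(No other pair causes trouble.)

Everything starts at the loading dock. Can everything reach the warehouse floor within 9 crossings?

Yes — this plan uses 9 crossings (≤ 9):
1. Porter goes to the warehouse floor with Alma and Gus.  [the loading dock: Bram, Cato, Hana, Ivo, Orla | the warehouse floor: Alma, Gus]
2. Porter goes back to the loading dock alone.  [the loading dock: Bram, Cato, Hana, Ivo, Orla | the warehouse floor: Alma, Gus]
3. Porter goes to the warehouse floor with Cato.  [the loading dock: Bram, Hana, Ivo, Orla | the warehouse floor: Alma, Cato, Gus]
4. Porter goes back to the loading dock alone.  [the loading dock: Bram, Hana, Ivo, Orla | the warehouse floor: Alma, Cato, Gus]
5. Porter goes to the warehouse floor with Bram and Orla.  [the loading dock: Hana, Ivo | the warehouse floor: Alma, Bram, Cato, Gus, Orla]
6. Porter goes back to the loading dock with Alma and Gus.  [the loading dock: Alma, Gus, Hana, Ivo | the warehouse floor: Bram, Cato, Orla]
7. Porter goes to the warehouse floor with Hana and Ivo.  [the loading dock: Alma, Gus | the warehouse floor: Bram, Cato, Hana, Ivo, Orla]
8. Porter goes back to the loading dock alone.  [the loading dock: Alma, Gus | the warehouse floor: Bram, Cato, Hana, Ivo, Orla]
9. Porter goes to the warehouse floor with Alma and Gus.  [the loading dock: — | the warehouse floor: Alma, Bram, Cato, Gus, Hana, Ivo, Orla]

Yes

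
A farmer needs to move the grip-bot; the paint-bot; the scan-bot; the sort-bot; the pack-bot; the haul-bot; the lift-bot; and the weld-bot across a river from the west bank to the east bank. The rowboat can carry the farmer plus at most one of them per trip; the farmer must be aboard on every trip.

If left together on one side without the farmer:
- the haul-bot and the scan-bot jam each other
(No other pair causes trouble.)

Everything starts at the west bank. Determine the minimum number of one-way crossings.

15

Counting alone: the farmer can take at most 1 across per trip to the east bank, so moving all 8 needs at least 8 loaded trips out, with a return between consecutive ones — at least 15 crossings.
The plan below uses exactly 15 crossings, so it is optimal:
1. Farmer goes to the east bank with the scan-bot.
2. Farmer goes back to the west bank alone.
3. Farmer goes to the east bank with the grip-bot.
4. Farmer goes back to the west bank alone.
5. Farmer goes to the east bank with the paint-bot.
6. Farmer goes back to the west bank alone.
7. Farmer goes to the east bank with the sort-bot.
8. Farmer goes back to the west bank alone.
9. Farmer goes to the east bank with the pack-bot.
10. Farmer goes back to the west bank alone.
11. Farmer goes to the east bank with the lift-bot.
12. Farmer goes back to the west bank alone.
13. Farmer goes to the east bank with the weld-bot.
14. Farmer goes back to the west bank alone.
15. Farmer goes to the east bank with the haul-bot.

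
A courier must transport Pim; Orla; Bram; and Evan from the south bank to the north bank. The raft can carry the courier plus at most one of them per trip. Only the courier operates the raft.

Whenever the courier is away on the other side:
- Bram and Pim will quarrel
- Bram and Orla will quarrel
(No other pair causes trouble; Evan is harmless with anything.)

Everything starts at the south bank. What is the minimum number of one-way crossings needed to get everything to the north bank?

Counting alone: the courier can take at most 1 across per trip to the north bank, so moving all 4 needs at least 4 loaded trips out, with a return between consecutive ones — at least 7 crossings.
The safety rule pushes this higher. Following every safe sequence of crossings, the most of the 4 that can be at the north bank as the raft arrives there on crossing 7 is 3 — never all 4.
So no plan with fewer than 9 crossings exists, and this one achieves 9:
1. Courier goes to the north bank with Bram.
2. Courier goes back to the south bank alone.
3. Courier goes to the north bank with Pim.
4. Courier goes back to the south bank with Bram.
5. Courier goes to the north bank with Orla.
6. Courier goes back to the south bank alone.
7. Courier goes to the north bank with Evan.
8. Courier goes back to the south bank alone.
9. Courier goes to the north bank with Bram.

9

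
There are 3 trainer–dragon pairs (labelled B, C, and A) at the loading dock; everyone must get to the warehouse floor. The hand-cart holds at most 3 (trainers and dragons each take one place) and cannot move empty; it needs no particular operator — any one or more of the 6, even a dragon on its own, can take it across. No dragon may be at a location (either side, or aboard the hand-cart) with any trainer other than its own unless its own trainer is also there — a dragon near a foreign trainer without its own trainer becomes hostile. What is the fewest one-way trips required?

Counting alone: each trip to the warehouse floor takes at most 3 across and each return brings at least 1 back, so after t trips out (and t−1 returns) at most 3t − (t−1) of the 6 are across; that first reaches 6 at t = 3, so at least 5 crossings are needed.
The plan below uses exactly 5 crossings, so it is optimal:
1. dragon B and trainer B cross → the warehouse floor.
2. trainer B crosses ← the loading dock.
3. trainer A, trainer B, and trainer C cross → the warehouse floor.
4. dragon B crosses ← the loading dock.
5. dragon A, dragon B, and dragon C cross → the warehouse floor.

5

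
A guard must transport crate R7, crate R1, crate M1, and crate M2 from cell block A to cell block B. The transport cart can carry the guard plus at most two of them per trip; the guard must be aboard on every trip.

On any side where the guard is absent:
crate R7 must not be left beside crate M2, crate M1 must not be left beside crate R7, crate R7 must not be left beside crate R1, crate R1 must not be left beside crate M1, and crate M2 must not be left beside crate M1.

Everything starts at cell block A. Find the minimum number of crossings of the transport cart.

Counting alone: the guard can take at most 2 across per trip to cell block B, so moving all 4 needs at least 2 loaded trips out, with a return between consecutive ones — at least 3 crossings.
The safety rule pushes this higher. Following every safe sequence of crossings, the most of the 4 that can be at cell block B as the transport cart arrives there on crossing 3 is 3 — never all 4.
So no plan with fewer than 5 crossings exists, and this one achieves 5:
1. Guard goes to cell block B with crate M1 and crate R7.
2. Guard goes back to cell block A with crate R7.
3. Guard goes to cell block B with crate M2 and crate R1.
4. Guard goes back to cell block A with crate M1.
5. Guard goes to cell block B with crate M1 and crate R7.

5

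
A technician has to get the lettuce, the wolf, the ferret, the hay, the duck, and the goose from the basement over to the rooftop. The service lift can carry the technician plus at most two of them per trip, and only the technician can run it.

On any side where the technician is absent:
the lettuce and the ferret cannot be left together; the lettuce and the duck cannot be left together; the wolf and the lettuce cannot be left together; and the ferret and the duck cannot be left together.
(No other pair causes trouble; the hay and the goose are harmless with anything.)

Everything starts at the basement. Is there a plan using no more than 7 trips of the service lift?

No

Counting alone: the technician can take at most 2 across per trip to the rooftop, so moving all 6 needs at least 3 loaded trips out, with a return between consecutive ones — at least 5 crossings.
The safety rule pushes this higher. Following every safe sequence of crossings, the most of the 6 that can be at the rooftop as the service lift arrives there on crossings 5, 7 is 4, 5 respectively — never all 6.
So the move cannot be finished within 7 crossings. (The shortest complete plan takes 9:)
1. Technician goes to the rooftop with the ferret and the lettuce.
2. Technician goes back to the basement with the lettuce.
3. Technician goes to the rooftop with the lettuce and the wolf.
4. Technician goes back to the basement with the lettuce.
5. Technician goes to the rooftop with the hay and the lettuce.
6. Technician goes back to the basement with the lettuce.
7. Technician goes to the rooftop with the goose and the lettuce.
8. Technician goes back to the basement with the lettuce.
9. Technician goes to the rooftop with the duck and the lettuce.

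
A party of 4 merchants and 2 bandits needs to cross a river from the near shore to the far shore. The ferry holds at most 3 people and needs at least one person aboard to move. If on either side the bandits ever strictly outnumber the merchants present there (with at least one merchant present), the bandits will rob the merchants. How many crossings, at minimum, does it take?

Counting alone: each trip to the far shore takes at most 3 across and each return brings at least 1 back, so after t trips out (and t−1 returns) at most 3t − (t−1) of the 6 are across; that first reaches 6 at t = 3, so at least 5 crossings are needed.
The plan below uses exactly 5 crossings, so it is optimal:
1. 2 bandits → the far shore.  (the near shore: 4M 0B; the far shore: 0M 2B)
2. 1 bandit ← the near shore.  (the near shore: 4M 1B; the far shore: 0M 1B)
3. 2 merchants and 1 bandit → the far shore.  (the near shore: 2M 0B; the far shore: 2M 2B)
4. 1 bandit ← the near shore.  (the near shore: 2M 1B; the far shore: 2M 1B)
5. 2 merchants and 1 bandit → the far shore.  (the near shore: 0M 0B; the far shore: 4M 2B)

5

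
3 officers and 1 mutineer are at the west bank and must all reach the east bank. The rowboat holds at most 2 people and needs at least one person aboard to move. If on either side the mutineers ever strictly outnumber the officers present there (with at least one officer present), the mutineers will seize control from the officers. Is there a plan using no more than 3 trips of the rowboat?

No

Counting alone: each trip to the east bank takes at most 2 across and each return brings at least 1 back, so after t trips out (and t−1 returns) at most 2t − (t−1) of the 4 are across; that first reaches 4 at t = 3, so at least 5 crossings are needed.
Since 3 < 5, 3 crossings cannot be enough. (The shortest complete plan in fact takes 5:)
1. 1 officer and 1 mutineer → the east bank.  (the west bank: 2O 0M; the east bank: 1O 1M)
2. 1 mutineer ← the west bank.  (the west bank: 2O 1M; the east bank: 1O 0M)
3. 1 officer and 1 mutineer → the east bank.  (the west bank: 1O 0M; the east bank: 2O 1M)
4. 1 mutineer ← the west bank.  (the west bank: 1O 1M; the east bank: 2O 0M)
5. 1 officer and 1 mutineer → the east bank.  (the west bank: 0O 0M; the east bank: 3O 1M)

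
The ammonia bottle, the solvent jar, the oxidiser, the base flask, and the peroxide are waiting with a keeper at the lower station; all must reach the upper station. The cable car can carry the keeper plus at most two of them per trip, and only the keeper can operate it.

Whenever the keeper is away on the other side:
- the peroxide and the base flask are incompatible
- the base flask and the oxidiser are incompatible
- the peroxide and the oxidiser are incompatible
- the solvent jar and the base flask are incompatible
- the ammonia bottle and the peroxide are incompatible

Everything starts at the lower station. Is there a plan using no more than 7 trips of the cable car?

Yes — this plan uses 7 crossings (≤ 7):
1. Keeper goes to the upper station with the base flask and the peroxide.
2. Keeper goes back to the lower station with the base flask.
3. Keeper goes to the upper station with the ammonia bottle and the base flask.
4. Keeper goes back to the lower station with the peroxide.
5. Keeper goes to the upper station with the oxidiser and the solvent jar.
6. Keeper goes back to the lower station with the base flask.
7. Keeper goes to the upper station with the base flask and the peroxide.

Yes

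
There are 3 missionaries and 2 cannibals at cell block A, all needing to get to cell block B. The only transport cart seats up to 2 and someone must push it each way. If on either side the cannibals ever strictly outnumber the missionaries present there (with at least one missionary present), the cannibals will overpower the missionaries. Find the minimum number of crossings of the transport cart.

Counting alone: each trip to cell block B takes at most 2 across and each return brings at least 1 back, so after t trips out (and t−1 returns) at most 2t − (t−1) of the 5 are across; that first reaches 5 at t = 4, so at least 7 crossings are needed.
The plan below uses exactly 7 crossings, so it is optimal:
1. 2 cannibals → cell block B.  (cell block A: 3M 0C; cell block B: 0M 2C)
2. 1 cannibal ← cell block A.  (cell block A: 3M 1C; cell block B: 0M 1C)
3. 2 missionaries → cell block B.  (cell block A: 1M 1C; cell block B: 2M 1C)
4. 1 missionary ← cell block A.  (cell block A: 2M 1C; cell block B: 1M 1C)
5. 1 missionary and 1 cannibal → cell block B.  (cell block A: 1M 0C; cell block B: 2M 2C)
6. 1 cannibal ← cell block A.  (cell block A: 1M 1C; cell block B: 2M 1C)
7. 1 missionary and 1 cannibal → cell block B.  (cell block A: 0M 0C; cell block B: 3M 2C)

7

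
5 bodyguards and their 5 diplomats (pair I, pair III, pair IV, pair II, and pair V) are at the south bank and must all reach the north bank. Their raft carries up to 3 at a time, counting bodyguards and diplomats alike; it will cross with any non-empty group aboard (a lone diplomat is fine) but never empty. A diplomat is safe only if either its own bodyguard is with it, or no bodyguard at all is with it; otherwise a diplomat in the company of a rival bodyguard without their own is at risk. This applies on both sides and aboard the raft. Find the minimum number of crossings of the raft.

Counting alone: each trip to the north bank takes at most 3 across and each return brings at least 1 back, so after t trips out (and t−1 returns) at most 3t − (t−1) of the 10 are across; that first reaches 10 at t = 5, so at least 9 crossings are needed.
The safety rule pushes this higher. Following every safe sequence of crossings, the most of the 10 that can be at the north bank as the raft arrives there on crossing 9 is 9 — never all 10.
So no plan with fewer than 11 crossings exists, and this one achieves 11:
1. bodyguard I and diplomat I cross → the north bank.
2. bodyguard I crosses ← the south bank.
3. diplomat II, diplomat III, and diplomat IV cross → the north bank.
4. diplomat I crosses ← the south bank.
5. bodyguard II, bodyguard III, and bodyguard IV cross → the north bank.
6. bodyguard III and diplomat III cross ← the south bank.
7. bodyguard I, bodyguard III, and bodyguard V cross → the north bank.
8. diplomat IV crosses ← the south bank.
9. diplomat I and diplomat III cross → the north bank.
10. diplomat I crosses ← the south bank.
11. diplomat I, diplomat IV, and diplomat V cross → the north bank.

11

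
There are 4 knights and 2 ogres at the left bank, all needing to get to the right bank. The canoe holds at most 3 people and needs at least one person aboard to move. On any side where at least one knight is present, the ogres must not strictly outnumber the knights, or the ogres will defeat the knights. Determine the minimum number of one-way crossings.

5

Counting alone: each trip to the right bank takes at most 3 across and each return brings at least 1 back, so after t trips out (and t−1 returns) at most 3t − (t−1) of the 6 are across; that first reaches 6 at t = 3, so at least 5 crossings are needed.
The plan below uses exactly 5 crossings, so it is optimal:
1. 2 ogres → the right bank.  (the left bank: 4K 0O; the right bank: 0K 2O)
2. 1 ogre ← the left bank.  (the left bank: 4K 1O; the right bank: 0K 1O)
3. 2 knights and 1 ogre → the right bank.  (the left bank: 2K 0O; the right bank: 2K 2O)
4. 1 ogre ← the left bank.  (the left bank: 2K 1O; the right bank: 2K 1O)
5. 2 knights and 1 ogre → the right bank.  (the left bank: 0K 0O; the right bank: 4K 2O)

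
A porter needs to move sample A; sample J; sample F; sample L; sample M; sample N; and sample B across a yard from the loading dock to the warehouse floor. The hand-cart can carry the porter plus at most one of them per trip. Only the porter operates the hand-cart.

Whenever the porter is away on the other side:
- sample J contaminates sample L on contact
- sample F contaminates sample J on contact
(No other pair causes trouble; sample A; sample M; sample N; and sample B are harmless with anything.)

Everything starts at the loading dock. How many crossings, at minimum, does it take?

Counting alone: the porter can take at most 1 across per trip to the warehouse floor, so moving all 7 needs at least 7 loaded trips out, with a return between consecutive ones — at least 13 crossings.
The safety rule pushes this higher. Following every safe sequence of crossings, the most of the 7 that can be at the warehouse floor as the hand-cart arrives there on crossing 13 is 6 — never all 7.
So no plan with fewer than 15 crossings exists, and this one achieves 15:
1. Porter goes to the warehouse floor with sample J.  [the loading dock: sample A, sample B, sample F, sample L, sample M, sample N | the warehouse floor: sample J]
2. Porter goes back to the loading dock alone.  [the loading dock: sample A, sample B, sample F, sample L, sample M, sample N | the warehouse floor: sample J]
3. Porter goes to the warehouse floor with sample A.  [the loading dock: sample B, sample F, sample L, sample M, sample N | the warehouse floor: sample A, sample J]
4. Porter goes back to the loading dock alone.  [the loading dock: sample B, sample F, sample L, sample M, sample N | the warehouse floor: sample A, sample J]
5. Porter goes to the warehouse floor with sample F.  [the loading dock: sample B, sample L, sample M, sample N | the warehouse floor: sample A, sample F, sample J]
6. Porter goes back to the loading dock with sample J.  [the loading dock: sample B, sample J, sample L, sample M, sample N | the warehouse floor: sample A, sample F]
7. Porter goes to the warehouse floor with sample L.  [the loading dock: sample B, sample J, sample M, sample N | the warehouse floor: sample A, sample F, sample L]
8. Porter goes back to the loading dock alone.  [the loading dock: sample B, sample J, sample M, sample N | the warehouse floor: sample A, sample F, sample L]
9. Porter goes to the warehouse floor with sample M.  [the loading dock: sample B, sample J, sample N | the warehouse floor: sample A, sample F, sample L, sample M]
10. Porter goes back to the loading dock alone.  [the loading dock: sample B, sample J, sample N | the warehouse floor: sample A, sample F, sample L, sample M]
11. Porter goes to the warehouse floor with sample N.  [the loading dock: sample B, sample J | the warehouse floor: sample A, sample F, sample L, sample M, sample N]
12. Porter goes back to the loading dock alone.  [the loading dock: sample B, sample J | the warehouse floor: sample A, sample F, sample L, sample M, sample N]
13. Porter goes to the warehouse floor with sample B.  [the loading dock: sample J | the warehouse floor: sample A, sample B, sample F, sample L, sample M, sample N]
14. Porter goes back to the loading dock alone.  [the loading dock: sample J | the warehouse floor: sample A, sample B, sample F, sample L, sample M, sample N]
15. Porter goes to the warehouse floor with sample J.  [the loading dock: — | the warehouse floor: sample A, sample B, sample F, sample J, sample L, sample M, sample N]

15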